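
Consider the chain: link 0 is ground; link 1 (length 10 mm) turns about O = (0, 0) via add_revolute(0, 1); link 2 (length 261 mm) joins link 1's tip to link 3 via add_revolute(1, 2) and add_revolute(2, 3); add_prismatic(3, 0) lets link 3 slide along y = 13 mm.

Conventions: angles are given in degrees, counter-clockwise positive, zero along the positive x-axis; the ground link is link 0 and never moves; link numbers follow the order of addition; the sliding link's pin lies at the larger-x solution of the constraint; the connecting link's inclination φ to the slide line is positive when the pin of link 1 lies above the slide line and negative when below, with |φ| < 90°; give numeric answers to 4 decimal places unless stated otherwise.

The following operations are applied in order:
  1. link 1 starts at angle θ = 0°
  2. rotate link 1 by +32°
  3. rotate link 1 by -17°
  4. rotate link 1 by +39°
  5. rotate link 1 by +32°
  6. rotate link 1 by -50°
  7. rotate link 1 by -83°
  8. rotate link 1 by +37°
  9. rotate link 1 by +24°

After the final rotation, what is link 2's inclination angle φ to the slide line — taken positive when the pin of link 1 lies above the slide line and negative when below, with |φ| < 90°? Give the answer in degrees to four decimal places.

geometry: r = 10 mm, L = 261 mm, e = 13 mm; θ starts at 0°
rotate link 1 by +32°: θ ← 0° +32° = 32°
rotate link 1 by -17°: θ ← 32° -17° = 15°
rotate link 1 by +39°: θ ← 15° +39° = 54°
rotate link 1 by +32°: θ ← 54° +32° = 86°
rotate link 1 by -50°: θ ← 86° -50° = 36°
rotate link 1 by -83°: θ ← 36° -83° = -47°
rotate link 1 by +37°: θ ← -47° +37° = -10°
rotate link 1 by +24°: θ ← -10° +24° = 14°
h = r sin θ − e = 2.419219 − 13 = -10.580781
sin φ = h / L = -10.580781 / 261 = -0.04053939
φ = arcsin(-0.04053939) = -2.323373°

-2.3234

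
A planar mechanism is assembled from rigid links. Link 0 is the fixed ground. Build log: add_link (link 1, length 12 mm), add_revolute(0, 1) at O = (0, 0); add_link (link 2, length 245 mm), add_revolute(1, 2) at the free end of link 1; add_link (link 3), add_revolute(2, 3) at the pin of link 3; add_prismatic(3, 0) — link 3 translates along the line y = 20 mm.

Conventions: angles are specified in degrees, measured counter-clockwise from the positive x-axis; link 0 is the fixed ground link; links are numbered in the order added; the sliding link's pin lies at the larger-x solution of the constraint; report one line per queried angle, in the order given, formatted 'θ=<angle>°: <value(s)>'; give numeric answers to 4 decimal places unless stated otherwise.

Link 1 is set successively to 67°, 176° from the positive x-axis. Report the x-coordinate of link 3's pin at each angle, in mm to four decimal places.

geometry: r = 12 mm, L = 245 mm, e = 20 mm
θ=67°: crank pin P = (r cos θ, r sin θ) = (4.688774, 11.046058)
θ=67°: h = r sin θ − e = 11.046058 − 20 = -8.953942
θ=67°: x = r cos θ + √(L² − h²) = 4.688774 + 244.836327 = 249.525100
θ=176°: crank pin P = (r cos θ, r sin θ) = (-11.970769, 0.837078)
θ=176°: h = r sin θ − e = 0.837078 − 20 = -19.162922
θ=176°: x = r cos θ + √(L² − h²) = -11.970769 + 244.249427 = 232.278658

θ=67°: 249.5251
θ=176°: 232.2787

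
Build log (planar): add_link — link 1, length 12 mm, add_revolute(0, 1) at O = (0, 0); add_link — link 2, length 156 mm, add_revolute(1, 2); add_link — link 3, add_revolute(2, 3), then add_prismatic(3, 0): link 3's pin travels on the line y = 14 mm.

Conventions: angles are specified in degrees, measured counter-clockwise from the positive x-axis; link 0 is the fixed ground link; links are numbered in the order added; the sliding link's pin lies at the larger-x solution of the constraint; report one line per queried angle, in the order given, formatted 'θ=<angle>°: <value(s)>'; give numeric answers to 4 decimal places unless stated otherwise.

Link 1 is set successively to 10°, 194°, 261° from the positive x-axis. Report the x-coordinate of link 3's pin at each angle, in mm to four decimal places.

geometry: r = 12 mm, L = 156 mm, e = 14 mm
θ=10°: crank pin P = (r cos θ, r sin θ) = (11.817693, 2.083778)
θ=10°: h = r sin θ − e = 2.083778 − 14 = -11.916222
θ=10°: x = r cos θ + √(L² − h²) = 11.817693 + 155.544218 = 167.361911
θ=194°: crank pin P = (r cos θ, r sin θ) = (-11.643549, -2.903063)
θ=194°: h = r sin θ − e = -2.903063 − 14 = -16.903063
θ=194°: x = r cos θ + √(L² − h²) = -11.643549 + 155.081548 = 143.437999
θ=261°: crank pin P = (r cos θ, r sin θ) = (-1.877214, -11.852260)
θ=261°: h = r sin θ − e = -11.852260 − 14 = -25.852260
θ=261°: x = r cos θ + √(L² − h²) = -1.877214 + 153.842974 = 151.965760

θ=10°: 167.3619
θ=194°: 143.4380
θ=261°: 151.9658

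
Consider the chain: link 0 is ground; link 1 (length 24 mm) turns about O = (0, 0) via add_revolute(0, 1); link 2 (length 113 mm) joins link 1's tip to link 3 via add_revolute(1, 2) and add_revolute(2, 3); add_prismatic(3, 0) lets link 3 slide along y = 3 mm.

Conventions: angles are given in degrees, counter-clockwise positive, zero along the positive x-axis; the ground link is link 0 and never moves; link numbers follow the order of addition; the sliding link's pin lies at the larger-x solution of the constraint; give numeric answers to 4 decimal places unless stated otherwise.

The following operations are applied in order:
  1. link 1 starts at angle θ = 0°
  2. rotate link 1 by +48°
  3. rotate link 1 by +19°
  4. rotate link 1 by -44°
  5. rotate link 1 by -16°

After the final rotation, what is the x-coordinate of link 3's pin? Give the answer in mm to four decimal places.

geometry: r = 24 mm, L = 113 mm, e = 3 mm; θ starts at 0°
rotate link 1 by +48°: θ ← 0° +48° = 48°
rotate link 1 by +19°: θ ← 48° +19° = 67°
rotate link 1 by -44°: θ ← 67° -44° = 23°
rotate link 1 by -16°: θ ← 23° -16° = 7°
crank pin P = (r cos θ, r sin θ) = (23.821108, 2.924864)
h = r sin θ − e = 2.924864 − 3 = -0.075136
x = r cos θ + √(L² − h²) = 23.821108 + 112.999975 = 136.821083

136.8211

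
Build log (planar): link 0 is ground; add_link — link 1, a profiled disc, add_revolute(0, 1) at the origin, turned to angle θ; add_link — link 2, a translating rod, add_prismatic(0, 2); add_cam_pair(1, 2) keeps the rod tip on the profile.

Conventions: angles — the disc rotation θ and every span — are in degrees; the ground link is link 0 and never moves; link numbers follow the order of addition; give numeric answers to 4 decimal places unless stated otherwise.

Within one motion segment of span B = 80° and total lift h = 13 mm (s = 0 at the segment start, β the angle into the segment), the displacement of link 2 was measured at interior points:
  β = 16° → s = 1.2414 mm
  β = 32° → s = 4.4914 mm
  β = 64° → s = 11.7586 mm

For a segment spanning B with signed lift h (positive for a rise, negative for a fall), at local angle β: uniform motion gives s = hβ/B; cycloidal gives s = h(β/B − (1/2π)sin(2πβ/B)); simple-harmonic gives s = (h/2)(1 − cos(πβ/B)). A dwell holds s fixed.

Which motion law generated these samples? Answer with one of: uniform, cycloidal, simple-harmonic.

candidates at β/B = r: uniform s = h·r (linear in β); cycloidal s = h·(r − sin(2πr)/(2π)); simple-harmonic s = (h/2)(1 − cos(πr))
β=16°: printed 1.2414 | uniform 2.6000, cycloidal 0.6323, simple-harmonic 1.2414
β=32°: printed 4.4914 | uniform 5.2000, cycloidal 3.9839, simple-harmonic 4.4914
β=64°: printed 11.7586 | uniform 10.4000, cycloidal 12.3677, simple-harmonic 11.7586
only one law matches every sample → simple-harmonic

simple-harmonic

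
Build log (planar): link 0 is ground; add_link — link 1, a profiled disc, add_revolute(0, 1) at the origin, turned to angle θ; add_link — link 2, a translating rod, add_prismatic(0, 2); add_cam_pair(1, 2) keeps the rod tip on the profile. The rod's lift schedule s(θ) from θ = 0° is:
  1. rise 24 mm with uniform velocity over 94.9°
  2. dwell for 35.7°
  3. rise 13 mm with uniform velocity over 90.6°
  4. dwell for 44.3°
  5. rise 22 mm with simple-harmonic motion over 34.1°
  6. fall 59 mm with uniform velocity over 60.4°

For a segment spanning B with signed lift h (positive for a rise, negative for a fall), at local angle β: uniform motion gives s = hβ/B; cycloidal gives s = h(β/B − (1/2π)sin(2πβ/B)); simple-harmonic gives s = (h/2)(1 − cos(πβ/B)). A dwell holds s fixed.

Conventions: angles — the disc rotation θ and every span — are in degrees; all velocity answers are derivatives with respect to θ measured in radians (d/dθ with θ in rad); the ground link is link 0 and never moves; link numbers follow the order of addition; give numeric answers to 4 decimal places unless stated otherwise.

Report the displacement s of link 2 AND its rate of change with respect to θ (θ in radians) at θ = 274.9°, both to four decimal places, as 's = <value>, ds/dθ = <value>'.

seg 1 [0°–94.9°] uniform, h=24: full span → s += 24 → s = 24.0000
seg 2 [94.9°–130.6°] dwell: s stays 24.0000
seg 3 [130.6°–221.2°] uniform, h=13: full span → s += 13 → s = 37.0000
seg 4 [221.2°–265.5°] dwell: s stays 37.0000
seg 5 [265.5°–299.6°] simple-harmonic, h=22: θ=274.9° here. β=9.4, B=34.1. 22/2·(1 − cos(π·0.2757)) = 3.8734 → s = 40.8734
velocity in seg [265.5°–299.6°] (simple-harmonic), θ in radians: β = 9.4° = 0.1641 rad, B = 34.1° = 0.5952 rad; ds/dθ = (πh/(2B)) sin(πβ/B) = (π·22/(2·0.5952)) sin(π·0.2757) = 44.230678 mm/rad

s = 40.8734, ds/dθ = 44.2307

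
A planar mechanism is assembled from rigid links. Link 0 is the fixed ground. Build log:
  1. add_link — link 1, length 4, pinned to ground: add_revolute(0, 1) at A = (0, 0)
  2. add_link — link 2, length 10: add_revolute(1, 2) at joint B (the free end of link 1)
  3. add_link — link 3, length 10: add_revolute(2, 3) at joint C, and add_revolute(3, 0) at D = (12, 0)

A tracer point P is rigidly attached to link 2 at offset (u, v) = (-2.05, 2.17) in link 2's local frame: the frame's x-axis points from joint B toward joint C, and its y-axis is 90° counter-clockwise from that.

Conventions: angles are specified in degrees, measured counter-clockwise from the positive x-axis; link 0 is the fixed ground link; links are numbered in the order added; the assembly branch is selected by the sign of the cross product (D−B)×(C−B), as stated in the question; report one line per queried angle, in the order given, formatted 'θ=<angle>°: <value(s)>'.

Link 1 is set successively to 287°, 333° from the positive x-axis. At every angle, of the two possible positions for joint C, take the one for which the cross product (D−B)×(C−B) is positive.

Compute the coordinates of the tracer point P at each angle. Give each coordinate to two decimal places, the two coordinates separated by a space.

A=(0,0), D=(12.00,0)
θ=287°: B = A + 4.00·(cos287°, sin287°) = (1.1695, -3.8252)
θ=287°: |BD| = 11.4862
θ=287°: circle(B,10.00) ∩ circle(D,10.00): a=5.7431, h=8.1864
θ=287°:   candidates: C₊=(3.8584,5.8065) cross=94.030; C₋=(9.3110,-9.6317) cross=-94.030
θ=287°:   branch + wants cross > 0 → take C=(3.8584,5.8065) (cross=94.030)
θ=287°: ex = (C−B)/|BC| = (0.2689,0.9632); ey = (-0.9632,0.2689)
θ=287°: P = B + -2.05·ex + 2.17·ey = (-1.4718,-5.2162)
θ=333°: B = A + 4.00·(cos333°, sin333°) = (3.5640, -1.8160)
θ=333°: |BD| = 8.6292
θ=333°: circle(B,10.00) ∩ circle(D,10.00): a=4.3146, h=9.0213
θ=333°:   candidates: C₊=(5.8835,7.9113) cross=77.847; C₋=(9.6805,-9.7273) cross=-77.847
θ=333°:   branch + wants cross > 0 → take C=(5.8835,7.9113) (cross=77.847)
θ=333°: ex = (C−B)/|BC| = (0.2320,0.9727); ey = (-0.9727,0.2320)
θ=333°: P = B + -2.05·ex + 2.17·ey = (0.9777,-3.3067)

θ=287°: -1.47 -5.22
θ=333°: 0.98 -3.31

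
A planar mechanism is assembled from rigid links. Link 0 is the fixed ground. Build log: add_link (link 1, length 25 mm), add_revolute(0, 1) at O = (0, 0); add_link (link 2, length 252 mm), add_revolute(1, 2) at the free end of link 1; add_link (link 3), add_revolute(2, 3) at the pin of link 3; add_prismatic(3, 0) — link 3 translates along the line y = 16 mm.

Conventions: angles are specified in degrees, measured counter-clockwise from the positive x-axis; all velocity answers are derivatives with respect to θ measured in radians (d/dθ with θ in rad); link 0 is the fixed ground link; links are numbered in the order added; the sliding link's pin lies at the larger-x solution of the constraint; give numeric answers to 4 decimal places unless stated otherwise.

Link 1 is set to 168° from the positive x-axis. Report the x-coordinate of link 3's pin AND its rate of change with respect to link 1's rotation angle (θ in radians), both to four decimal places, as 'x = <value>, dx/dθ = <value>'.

geometry: r = 25 mm, L = 252 mm, e = 16 mm
crank pin P = (r cos θ, r sin θ) = (-24.453690, 5.197792)
h = r sin θ − e = 5.197792 − 16 = -10.802208
x = r cos θ + √(L² − h²) = -24.453690 + 251.768370 = 227.314680
dx/dθ = −r sin θ − h·r cos θ/√(L² − h²) (θ in radians; h = -10.802208) = -6.246986

x = 227.3147, dx/dθ = -6.2470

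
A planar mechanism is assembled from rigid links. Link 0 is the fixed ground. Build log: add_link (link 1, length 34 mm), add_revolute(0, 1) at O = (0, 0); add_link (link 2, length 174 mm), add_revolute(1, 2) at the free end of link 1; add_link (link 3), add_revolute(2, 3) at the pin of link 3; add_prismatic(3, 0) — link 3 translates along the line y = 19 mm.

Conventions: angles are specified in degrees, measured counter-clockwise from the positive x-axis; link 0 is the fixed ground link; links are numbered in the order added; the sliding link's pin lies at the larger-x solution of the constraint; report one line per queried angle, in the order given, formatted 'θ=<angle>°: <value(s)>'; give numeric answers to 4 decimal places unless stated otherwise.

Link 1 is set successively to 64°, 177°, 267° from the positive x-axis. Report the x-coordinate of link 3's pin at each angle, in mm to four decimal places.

geometry: r = 34 mm, L = 174 mm, e = 19 mm
θ=64°: crank pin P = (r cos θ, r sin θ) = (14.904619, 30.558998)
θ=64°: h = r sin θ − e = 30.558998 − 19 = 11.558998
θ=64°: x = r cos θ + √(L² − h²) = 14.904619 + 173.615637 = 188.520256
θ=177°: crank pin P = (r cos θ, r sin θ) = (-33.953404, 1.779423)
θ=177°: h = r sin θ − e = 1.779423 − 19 = -17.220577
θ=177°: x = r cos θ + √(L² − h²) = -33.953404 + 173.145753 = 139.192349
θ=267°: crank pin P = (r cos θ, r sin θ) = (-1.779423, -33.953404)
θ=267°: h = r sin θ − e = -33.953404 − 19 = -52.953404
θ=267°: x = r cos θ + √(L² − h²) = -1.779423 + 165.746605 = 163.967182

θ=64°: 188.5203
θ=177°: 139.1923
θ=267°: 163.9672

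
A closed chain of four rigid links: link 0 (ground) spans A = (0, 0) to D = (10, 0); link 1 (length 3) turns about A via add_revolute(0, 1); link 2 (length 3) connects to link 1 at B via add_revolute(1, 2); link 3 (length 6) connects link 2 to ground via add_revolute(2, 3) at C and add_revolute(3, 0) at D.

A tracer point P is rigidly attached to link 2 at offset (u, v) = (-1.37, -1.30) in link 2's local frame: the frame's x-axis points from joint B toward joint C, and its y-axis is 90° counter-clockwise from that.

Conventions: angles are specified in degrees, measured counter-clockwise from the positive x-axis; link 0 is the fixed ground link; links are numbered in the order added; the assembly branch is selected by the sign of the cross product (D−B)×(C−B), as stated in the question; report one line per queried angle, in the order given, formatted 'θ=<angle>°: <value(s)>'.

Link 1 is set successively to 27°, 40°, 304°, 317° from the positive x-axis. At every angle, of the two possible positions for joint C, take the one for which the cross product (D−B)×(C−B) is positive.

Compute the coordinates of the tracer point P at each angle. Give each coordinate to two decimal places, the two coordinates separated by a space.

A=(0,0), D=(10.00,0)
θ=27°: B = A + 3.00·(cos27°, sin27°) = (2.6730, 1.3620)
θ=27°: |BD| = 7.4525
θ=27°: circle(B,3.00) ∩ circle(D,6.00): a=1.9148, h=2.3095
θ=27°:   candidates: C₊=(4.9776,3.2826) cross=17.211; C₋=(4.1335,-1.2585) cross=-17.211
θ=27°:   branch + wants cross > 0 → take C=(4.9776,3.2826) (cross=17.211)
θ=27°: ex = (C−B)/|BC| = (0.7682,0.6402); ey = (-0.6402,0.7682)
θ=27°: P = B + -1.37·ex + -1.30·ey = (2.4529,-0.5138)
θ=40°: B = A + 3.00·(cos40°, sin40°) = (2.2981, 1.9284)
θ=40°: |BD| = 7.9396
θ=40°: circle(B,3.00) ∩ circle(D,6.00): a=2.2695, h=1.9620
θ=40°:   candidates: C₊=(4.9762,3.2804) cross=15.578; C₋=(4.0231,-0.5261) cross=-15.578
θ=40°:   branch + wants cross > 0 → take C=(4.9762,3.2804) (cross=15.578)
θ=40°: ex = (C−B)/|BC| = (0.8927,0.4507); ey = (-0.4507,0.8927)
θ=40°: P = B + -1.37·ex + -1.30·ey = (1.6611,0.1504)
θ=304°: B = A + 3.00·(cos304°, sin304°) = (1.6776, -2.4871)
θ=304°: |BD| = 8.6861
θ=304°: circle(B,3.00) ∩ circle(D,6.00): a=2.7888, h=1.1056
θ=304°:   candidates: C₊=(4.0331,-0.6293) cross=9.603; C₋=(4.6662,-2.7479) cross=-9.603
θ=304°:   branch + wants cross > 0 → take C=(4.0331,-0.6293) (cross=9.603)
θ=304°: ex = (C−B)/|BC| = (0.7852,0.6193); ey = (-0.6193,0.7852)
θ=304°: P = B + -1.37·ex + -1.30·ey = (1.4070,-4.3562)
θ=317°: B = A + 3.00·(cos317°, sin317°) = (2.1941, -2.0460)
θ=317°: |BD| = 8.0696
θ=317°: circle(B,3.00) ∩ circle(D,6.00): a=2.3619, h=1.8497
θ=317°:   candidates: C₊=(4.0098,0.3421) cross=14.927; C₋=(4.9477,-3.2365) cross=-14.927
θ=317°:   branch + wants cross > 0 → take C=(4.0098,0.3421) (cross=14.927)
θ=317°: ex = (C−B)/|BC| = (0.6052,0.7960); ey = (-0.7960,0.6052)
θ=317°: P = B + -1.37·ex + -1.30·ey = (2.3998,-3.9234)

θ=27°: 2.45 -0.51
θ=40°: 1.66 0.15
θ=304°: 1.41 -4.36
θ=317°: 2.40 -3.92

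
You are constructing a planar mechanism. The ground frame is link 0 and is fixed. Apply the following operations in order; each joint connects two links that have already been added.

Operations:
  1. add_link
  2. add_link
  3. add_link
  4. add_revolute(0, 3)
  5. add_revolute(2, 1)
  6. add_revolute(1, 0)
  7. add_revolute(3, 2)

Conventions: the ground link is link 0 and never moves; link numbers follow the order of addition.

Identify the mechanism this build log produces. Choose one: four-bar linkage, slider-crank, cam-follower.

links: 4 (incl. ground); joints: 4 revolute, 0 prismatic, 0 higher (cam) pair, forming one closed loop
4 links in a single 4R loop → four-bar linkage

four-bar linkage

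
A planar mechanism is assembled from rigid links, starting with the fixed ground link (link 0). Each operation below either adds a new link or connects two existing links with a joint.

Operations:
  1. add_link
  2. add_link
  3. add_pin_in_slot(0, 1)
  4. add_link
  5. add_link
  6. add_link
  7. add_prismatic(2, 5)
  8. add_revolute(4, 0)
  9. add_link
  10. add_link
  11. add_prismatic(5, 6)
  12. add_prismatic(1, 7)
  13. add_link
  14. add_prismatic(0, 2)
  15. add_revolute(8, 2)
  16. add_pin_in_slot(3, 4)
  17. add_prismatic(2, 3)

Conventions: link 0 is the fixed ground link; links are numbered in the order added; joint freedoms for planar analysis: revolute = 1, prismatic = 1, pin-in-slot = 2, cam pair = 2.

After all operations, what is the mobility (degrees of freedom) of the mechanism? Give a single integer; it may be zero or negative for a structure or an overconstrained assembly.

(L,J1,J2)=(1,0,0); link0 fixed
link1: (2,0,0)
link2: (3,0,0)
PS 0-1 [J2]: (3,0,1)
link3: (4,0,1)
link4: (5,0,1)
link5: (6,0,1)
P 2-5 [J1]: (6,1,1)
R 4-0 [J1]: (6,2,1)
link6: (7,2,1)
link7: (8,2,1)
P 5-6 [J1]: (8,3,1)
P 1-7 [J1]: (8,4,1)
link8: (9,4,1)
P 0-2 [J1]: (9,5,1)
R 8-2 [J1]: (9,6,1)
PS 3-4 [J2]: (9,6,2)
P 2-3 [J1]: (9,7,2)
Grübler: 3·8 − 2·7 − 2 = 8

M = 8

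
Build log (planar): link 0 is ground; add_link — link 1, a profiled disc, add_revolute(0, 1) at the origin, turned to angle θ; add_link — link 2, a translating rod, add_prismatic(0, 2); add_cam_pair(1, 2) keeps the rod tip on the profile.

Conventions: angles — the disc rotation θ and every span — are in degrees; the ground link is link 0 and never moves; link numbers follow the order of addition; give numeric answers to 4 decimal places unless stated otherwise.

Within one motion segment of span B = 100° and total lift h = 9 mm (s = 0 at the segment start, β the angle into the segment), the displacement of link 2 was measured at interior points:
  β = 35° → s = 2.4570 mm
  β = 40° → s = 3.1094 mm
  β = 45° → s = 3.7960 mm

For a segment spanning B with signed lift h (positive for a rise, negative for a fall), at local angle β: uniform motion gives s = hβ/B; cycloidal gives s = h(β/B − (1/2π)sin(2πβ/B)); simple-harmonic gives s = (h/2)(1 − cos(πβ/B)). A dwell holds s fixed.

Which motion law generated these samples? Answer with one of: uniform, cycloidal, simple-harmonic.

candidates at β/B = r: uniform s = h·r (linear in β); cycloidal s = h·(r − sin(2πr)/(2π)); simple-harmonic s = (h/2)(1 − cos(πr))
β=35°: printed 2.4570 | uniform 3.1500, cycloidal 1.9912, simple-harmonic 2.4570
β=40°: printed 3.1094 | uniform 3.6000, cycloidal 2.7581, simple-harmonic 3.1094
β=45°: printed 3.7960 | uniform 4.0500, cycloidal 3.6074, simple-harmonic 3.7960
only one law matches every sample → simple-harmonic

simple-harmonic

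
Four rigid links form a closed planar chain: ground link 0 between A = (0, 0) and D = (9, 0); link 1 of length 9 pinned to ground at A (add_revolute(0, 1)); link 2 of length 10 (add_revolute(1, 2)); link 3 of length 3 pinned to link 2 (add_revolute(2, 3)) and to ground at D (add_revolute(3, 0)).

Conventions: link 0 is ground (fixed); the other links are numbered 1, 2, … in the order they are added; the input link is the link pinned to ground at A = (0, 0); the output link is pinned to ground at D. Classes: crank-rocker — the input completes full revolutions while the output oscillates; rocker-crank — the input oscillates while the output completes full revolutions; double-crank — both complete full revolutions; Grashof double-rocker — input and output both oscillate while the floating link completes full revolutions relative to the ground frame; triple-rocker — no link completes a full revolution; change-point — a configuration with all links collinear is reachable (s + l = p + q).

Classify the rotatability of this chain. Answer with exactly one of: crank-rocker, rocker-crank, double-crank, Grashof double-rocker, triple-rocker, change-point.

lengths: ground=9, input=9, coupler=10, output=3
sorted: s=3 (shortest), l=10 (longest), p+q=18
s + l = 13 vs p + q = 18
s + l < p + q (Grashof) with shortest = output link → rocker-crank

rocker-crank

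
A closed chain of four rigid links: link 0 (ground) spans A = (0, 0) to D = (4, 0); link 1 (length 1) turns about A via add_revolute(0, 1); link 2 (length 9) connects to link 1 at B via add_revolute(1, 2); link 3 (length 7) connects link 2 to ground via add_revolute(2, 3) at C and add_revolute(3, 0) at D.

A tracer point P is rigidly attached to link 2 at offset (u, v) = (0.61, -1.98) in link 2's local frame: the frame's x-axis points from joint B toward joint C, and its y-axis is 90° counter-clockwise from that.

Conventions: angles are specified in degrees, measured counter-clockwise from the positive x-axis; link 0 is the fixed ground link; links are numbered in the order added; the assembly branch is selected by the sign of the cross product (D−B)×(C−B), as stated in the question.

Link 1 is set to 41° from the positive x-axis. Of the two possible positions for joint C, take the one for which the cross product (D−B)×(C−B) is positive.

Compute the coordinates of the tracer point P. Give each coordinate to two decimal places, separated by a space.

A=(0,0), D=(4.00,0)
B = A + 1.00·(cos41°, sin41°) = (0.7547, 0.6561)
|BD| = 3.3109
circle(B,9.00) ∩ circle(D,7.00): a=6.4879, h=6.2375
  candidates: C₊=(8.3500,5.4843) cross=20.652; C₋=(5.8780,-6.7434) cross=-20.652
  branch + wants cross > 0 → take C=(8.3500,5.4843) (cross=20.652)
ex = (C−B)/|BC| = (0.8439,0.5365); ey = (-0.5365,0.8439)
P = B + 0.61·ex + -1.98·ey = (2.3317,-0.6876)

2.33 -0.69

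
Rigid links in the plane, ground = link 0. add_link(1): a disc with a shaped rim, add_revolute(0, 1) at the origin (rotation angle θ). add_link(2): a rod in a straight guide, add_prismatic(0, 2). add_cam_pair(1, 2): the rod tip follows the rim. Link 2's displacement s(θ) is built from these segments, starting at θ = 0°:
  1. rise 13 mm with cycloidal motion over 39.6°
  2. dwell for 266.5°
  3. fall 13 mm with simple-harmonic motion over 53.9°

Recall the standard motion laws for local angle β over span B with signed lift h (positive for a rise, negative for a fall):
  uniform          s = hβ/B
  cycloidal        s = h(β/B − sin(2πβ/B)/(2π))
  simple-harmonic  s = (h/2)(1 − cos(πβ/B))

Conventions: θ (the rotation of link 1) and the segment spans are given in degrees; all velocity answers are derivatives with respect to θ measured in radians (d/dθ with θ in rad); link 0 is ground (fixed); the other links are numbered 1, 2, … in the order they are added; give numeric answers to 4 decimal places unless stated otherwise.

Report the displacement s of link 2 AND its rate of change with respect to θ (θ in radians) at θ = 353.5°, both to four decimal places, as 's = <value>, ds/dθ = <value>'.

segment 1 (0° to 39.6°, cycloidal, h = 13) is passed completely: s = 0.0000 + (13) = 13.0000
segment 2 (39.6° to 306.1°, dwell): s unchanged at 13.0000
θ = 353.5° falls in segment 3 (306.1° to 360°, simple-harmonic, h = -13): β = 353.5 − 306.1 = 47.4°, B = 53.9°; Δs = -13/2·(1 − cos(π·0.8794)) = -12.5391; s = 13.0000 − 12.5391 = 0.4609
velocity in seg [306.1°–360°] (simple-harmonic), θ in radians: β = 47.4° = 0.8273 rad, B = 53.9° = 0.9407 rad; ds/dθ = (πh/(2B)) sin(πβ/B) = (π·(-13)/(2·0.9407)) sin(π·0.8794) = -8.028459 mm/rad

s = 0.4609, ds/dθ = -8.0285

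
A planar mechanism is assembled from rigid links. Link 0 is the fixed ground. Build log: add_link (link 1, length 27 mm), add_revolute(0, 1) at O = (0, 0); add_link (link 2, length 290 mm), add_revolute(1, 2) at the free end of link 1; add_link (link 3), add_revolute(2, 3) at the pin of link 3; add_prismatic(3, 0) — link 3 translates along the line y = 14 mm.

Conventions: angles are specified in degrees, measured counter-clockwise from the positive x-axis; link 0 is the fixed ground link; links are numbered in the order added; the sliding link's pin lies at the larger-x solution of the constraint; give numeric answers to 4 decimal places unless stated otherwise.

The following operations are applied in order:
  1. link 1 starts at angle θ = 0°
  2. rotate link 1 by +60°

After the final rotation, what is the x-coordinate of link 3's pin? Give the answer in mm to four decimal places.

geometry: r = 27 mm, L = 290 mm, e = 14 mm; θ starts at 0°
rotate link 1 by +60°: θ ← 0° +60° = 60°
crank pin P = (r cos θ, r sin θ) = (13.500000, 23.382686)
h = r sin θ − e = 23.382686 − 14 = 9.382686
x = r cos θ + √(L² − h²) = 13.500000 + 289.848176 = 303.348176

303.3482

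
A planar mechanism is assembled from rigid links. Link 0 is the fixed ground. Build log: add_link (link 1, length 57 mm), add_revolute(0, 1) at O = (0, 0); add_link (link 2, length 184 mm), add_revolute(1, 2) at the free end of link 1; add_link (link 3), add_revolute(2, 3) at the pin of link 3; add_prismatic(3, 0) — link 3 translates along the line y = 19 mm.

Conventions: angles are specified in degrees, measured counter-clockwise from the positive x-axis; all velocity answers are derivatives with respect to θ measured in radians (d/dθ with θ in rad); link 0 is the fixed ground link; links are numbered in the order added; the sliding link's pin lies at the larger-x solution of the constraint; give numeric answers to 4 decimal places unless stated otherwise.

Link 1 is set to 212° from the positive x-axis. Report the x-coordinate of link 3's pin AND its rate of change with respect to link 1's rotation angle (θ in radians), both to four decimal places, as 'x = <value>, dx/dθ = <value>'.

geometry: r = 57 mm, L = 184 mm, e = 19 mm
crank pin P = (r cos θ, r sin θ) = (-48.338741, -30.205398)
h = r sin θ − e = -30.205398 − 19 = -49.205398
x = r cos θ + √(L² − h²) = -48.338741 + 177.298699 = 128.959958
dx/dθ = −r sin θ − h·r cos θ/√(L² − h²) (θ in radians; h = -49.205398) = 16.790032

x = 128.9600, dx/dθ = 16.7900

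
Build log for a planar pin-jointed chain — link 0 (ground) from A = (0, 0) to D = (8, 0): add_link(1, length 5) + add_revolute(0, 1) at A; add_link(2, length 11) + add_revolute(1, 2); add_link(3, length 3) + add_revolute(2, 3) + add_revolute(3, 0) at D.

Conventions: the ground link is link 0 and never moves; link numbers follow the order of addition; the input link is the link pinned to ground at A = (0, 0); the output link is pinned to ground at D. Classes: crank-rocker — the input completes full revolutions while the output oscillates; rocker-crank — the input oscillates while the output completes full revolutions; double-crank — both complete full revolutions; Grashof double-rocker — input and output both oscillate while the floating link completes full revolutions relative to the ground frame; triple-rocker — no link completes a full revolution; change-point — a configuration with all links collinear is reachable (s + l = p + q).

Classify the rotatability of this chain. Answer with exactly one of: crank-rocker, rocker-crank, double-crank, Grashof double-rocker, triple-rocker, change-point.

lengths: ground=8, input=5, coupler=11, output=3
sorted: s=3 (shortest), l=11 (longest), p+q=13
s + l = 14 vs p + q = 13
s + l > p + q → non-Grashof → no link fully rotates → triple-rocker

triple-rocker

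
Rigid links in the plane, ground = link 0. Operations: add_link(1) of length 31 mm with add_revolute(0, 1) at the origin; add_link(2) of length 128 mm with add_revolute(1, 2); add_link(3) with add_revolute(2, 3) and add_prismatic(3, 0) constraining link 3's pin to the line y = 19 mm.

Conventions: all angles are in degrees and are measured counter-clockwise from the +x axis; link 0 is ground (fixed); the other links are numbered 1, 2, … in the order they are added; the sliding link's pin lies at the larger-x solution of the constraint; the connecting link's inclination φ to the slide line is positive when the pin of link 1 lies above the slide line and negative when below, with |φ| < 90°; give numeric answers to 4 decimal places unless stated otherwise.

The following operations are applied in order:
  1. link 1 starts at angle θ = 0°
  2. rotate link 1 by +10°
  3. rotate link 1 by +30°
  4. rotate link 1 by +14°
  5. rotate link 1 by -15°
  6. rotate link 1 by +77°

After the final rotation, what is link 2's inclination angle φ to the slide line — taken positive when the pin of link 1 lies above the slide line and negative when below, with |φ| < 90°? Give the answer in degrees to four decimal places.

geometry: r = 31 mm, L = 128 mm, e = 19 mm; θ starts at 0°
rotate link 1 by +10°: θ ← 0° +10° = 10°
rotate link 1 by +30°: θ ← 10° +30° = 40°
rotate link 1 by +14°: θ ← 40° +14° = 54°
rotate link 1 by -15°: θ ← 54° -15° = 39°
rotate link 1 by +77°: θ ← 39° +77° = 116°
h = r sin θ − e = 27.862615 − 19 = 8.862615
sin φ = h / L = 8.862615 / 128 = 0.06923918
φ = arcsin(0.06923918) = 3.970290°

3.9703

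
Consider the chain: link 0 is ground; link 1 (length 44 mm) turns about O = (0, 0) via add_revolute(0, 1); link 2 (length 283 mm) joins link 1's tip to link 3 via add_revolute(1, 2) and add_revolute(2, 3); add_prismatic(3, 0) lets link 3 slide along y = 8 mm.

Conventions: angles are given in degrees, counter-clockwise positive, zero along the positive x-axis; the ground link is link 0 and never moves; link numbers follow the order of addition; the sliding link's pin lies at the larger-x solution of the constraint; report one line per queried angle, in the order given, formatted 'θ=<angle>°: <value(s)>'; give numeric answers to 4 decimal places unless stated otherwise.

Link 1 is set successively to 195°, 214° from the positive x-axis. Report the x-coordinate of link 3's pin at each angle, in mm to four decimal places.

geometry: r = 44 mm, L = 283 mm, e = 8 mm
θ=195°: crank pin P = (r cos θ, r sin θ) = (-42.500736, -11.388038)
θ=195°: h = r sin θ − e = -11.388038 − 8 = -19.388038
θ=195°: x = r cos θ + √(L² − h²) = -42.500736 + 282.335092 = 239.834355
θ=214°: crank pin P = (r cos θ, r sin θ) = (-36.477653, -24.604488)
θ=214°: h = r sin θ − e = -24.604488 − 8 = -32.604488
θ=214°: x = r cos θ + √(L² − h²) = -36.477653 + 281.115541 = 244.637888

θ=195°: 239.8344
θ=214°: 244.6379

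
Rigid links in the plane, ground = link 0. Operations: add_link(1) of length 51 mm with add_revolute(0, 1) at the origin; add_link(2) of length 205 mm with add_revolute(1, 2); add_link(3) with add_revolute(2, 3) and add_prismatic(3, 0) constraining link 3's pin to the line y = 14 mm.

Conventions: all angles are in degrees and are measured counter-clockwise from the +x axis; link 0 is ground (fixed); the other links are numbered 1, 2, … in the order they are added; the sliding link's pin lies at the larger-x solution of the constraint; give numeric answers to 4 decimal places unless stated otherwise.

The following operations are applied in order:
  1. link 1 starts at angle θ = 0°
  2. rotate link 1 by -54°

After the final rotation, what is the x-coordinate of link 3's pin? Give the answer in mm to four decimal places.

geometry: r = 51 mm, L = 205 mm, e = 14 mm; θ starts at 0°
rotate link 1 by -54°: θ ← 0° -54° = -54°
crank pin P = (r cos θ, r sin θ) = (29.977048, -41.259867)
h = r sin θ − e = -41.259867 − 14 = -55.259867
x = r cos θ + √(L² − h²) = 29.977048 + 197.411619 = 227.388666

227.3887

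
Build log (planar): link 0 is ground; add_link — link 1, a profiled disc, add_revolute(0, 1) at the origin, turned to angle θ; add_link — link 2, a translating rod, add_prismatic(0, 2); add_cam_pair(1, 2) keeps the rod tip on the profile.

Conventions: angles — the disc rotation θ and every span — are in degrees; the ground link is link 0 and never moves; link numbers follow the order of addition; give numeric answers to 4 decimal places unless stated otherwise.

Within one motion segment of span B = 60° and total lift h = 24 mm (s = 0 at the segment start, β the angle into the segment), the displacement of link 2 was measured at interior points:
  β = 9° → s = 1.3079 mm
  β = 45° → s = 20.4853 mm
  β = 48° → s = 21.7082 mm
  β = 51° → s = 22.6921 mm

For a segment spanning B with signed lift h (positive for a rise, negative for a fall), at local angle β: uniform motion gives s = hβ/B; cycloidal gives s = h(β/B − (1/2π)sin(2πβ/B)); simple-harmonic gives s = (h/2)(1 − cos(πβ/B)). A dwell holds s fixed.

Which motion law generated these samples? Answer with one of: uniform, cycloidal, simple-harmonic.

candidates at β/B = r: uniform s = h·r (linear in β); cycloidal s = h·(r − sin(2πr)/(2π)); simple-harmonic s = (h/2)(1 − cos(πr))
β=9°: printed 1.3079 | uniform 3.6000, cycloidal 0.5098, simple-harmonic 1.3079
β=45°: printed 20.4853 | uniform 18.0000, cycloidal 21.8197, simple-harmonic 20.4853
β=48°: printed 21.7082 | uniform 19.2000, cycloidal 22.8328, simple-harmonic 21.7082
β=51°: printed 22.6921 | uniform 20.4000, cycloidal 23.4902, simple-harmonic 22.6921
only one law matches every sample → simple-harmonic

simple-harmonic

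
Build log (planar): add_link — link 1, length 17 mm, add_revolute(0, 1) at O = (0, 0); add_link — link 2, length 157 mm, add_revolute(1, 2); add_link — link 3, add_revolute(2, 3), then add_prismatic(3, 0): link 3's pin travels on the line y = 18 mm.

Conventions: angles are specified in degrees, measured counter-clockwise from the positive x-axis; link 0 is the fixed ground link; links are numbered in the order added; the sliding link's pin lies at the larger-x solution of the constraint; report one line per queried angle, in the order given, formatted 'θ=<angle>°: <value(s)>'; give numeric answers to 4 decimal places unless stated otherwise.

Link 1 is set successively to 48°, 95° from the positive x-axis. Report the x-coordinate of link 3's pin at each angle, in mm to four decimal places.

geometry: r = 17 mm, L = 157 mm, e = 18 mm
θ=48°: crank pin P = (r cos θ, r sin θ) = (11.375220, 12.633462)
θ=48°: h = r sin θ − e = 12.633462 − 18 = -5.366538
θ=48°: x = r cos θ + √(L² − h²) = 11.375220 + 156.908254 = 168.283475
θ=95°: crank pin P = (r cos θ, r sin θ) = (-1.481648, 16.935310)
θ=95°: h = r sin θ − e = 16.935310 − 18 = -1.064690
θ=95°: x = r cos θ + √(L² − h²) = -1.481648 + 156.996390 = 155.514742

θ=48°: 168.2835
θ=95°: 155.5147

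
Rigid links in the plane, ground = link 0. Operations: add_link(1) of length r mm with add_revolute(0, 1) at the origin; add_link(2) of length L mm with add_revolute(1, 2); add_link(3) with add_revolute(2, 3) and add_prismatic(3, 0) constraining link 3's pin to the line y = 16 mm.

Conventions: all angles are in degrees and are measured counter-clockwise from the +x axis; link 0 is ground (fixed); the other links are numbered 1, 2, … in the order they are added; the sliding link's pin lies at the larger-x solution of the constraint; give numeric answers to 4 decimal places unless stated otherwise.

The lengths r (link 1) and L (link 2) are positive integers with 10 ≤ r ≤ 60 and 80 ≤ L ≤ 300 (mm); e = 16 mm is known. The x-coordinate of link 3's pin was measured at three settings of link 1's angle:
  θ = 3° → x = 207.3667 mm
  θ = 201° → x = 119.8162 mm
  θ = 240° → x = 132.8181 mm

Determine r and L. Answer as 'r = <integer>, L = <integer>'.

constraint per measurement: (x − r cos θ)² + (r sin θ − e)² = L²
subtracting the θ₁ and θ₂ equations cancels the r² and L² terms:
r = (x₁² − x₂²) / (2[(x₁cos θ₁ + e sin θ₁) − (x₂cos θ₂ + e sin θ₂)]) = 44.0000 → r = 44
L² = (x₁ − r cos θ₁)² + (r sin θ₁ − e)² = 26895.9983 → L = 164.0000 → L = 164
check at θ₃=240°: x = 132.8181 (printed 132.8181) ✓

r = 44, L = 164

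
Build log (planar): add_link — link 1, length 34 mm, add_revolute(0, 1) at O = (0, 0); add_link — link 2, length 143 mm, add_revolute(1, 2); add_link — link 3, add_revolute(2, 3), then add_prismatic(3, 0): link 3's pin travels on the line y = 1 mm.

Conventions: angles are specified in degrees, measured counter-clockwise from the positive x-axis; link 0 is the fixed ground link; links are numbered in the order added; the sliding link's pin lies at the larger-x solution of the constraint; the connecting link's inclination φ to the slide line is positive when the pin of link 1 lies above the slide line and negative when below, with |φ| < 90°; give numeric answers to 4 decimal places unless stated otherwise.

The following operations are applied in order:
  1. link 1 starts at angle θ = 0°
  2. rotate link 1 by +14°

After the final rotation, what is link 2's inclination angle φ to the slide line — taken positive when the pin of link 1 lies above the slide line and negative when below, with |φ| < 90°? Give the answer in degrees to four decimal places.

geometry: r = 34 mm, L = 143 mm, e = 1 mm; θ starts at 0°
rotate link 1 by +14°: θ ← 0° +14° = 14°
h = r sin θ − e = 8.225344 − 1 = 7.225344
sin φ = h / L = 7.225344 / 143 = 0.05052688
φ = arcsin(0.05052688) = 2.896210°

2.8962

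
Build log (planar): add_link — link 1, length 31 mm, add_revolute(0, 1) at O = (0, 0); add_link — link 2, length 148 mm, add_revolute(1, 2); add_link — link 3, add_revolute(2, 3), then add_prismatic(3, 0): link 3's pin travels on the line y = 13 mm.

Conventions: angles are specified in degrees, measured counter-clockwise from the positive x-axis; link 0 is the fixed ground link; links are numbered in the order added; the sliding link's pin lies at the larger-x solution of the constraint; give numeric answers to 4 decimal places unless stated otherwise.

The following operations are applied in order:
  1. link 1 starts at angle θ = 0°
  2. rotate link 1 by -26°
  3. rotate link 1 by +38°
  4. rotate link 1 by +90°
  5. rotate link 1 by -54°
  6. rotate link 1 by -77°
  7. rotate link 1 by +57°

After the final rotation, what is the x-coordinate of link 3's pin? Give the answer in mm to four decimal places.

geometry: r = 31 mm, L = 148 mm, e = 13 mm; θ starts at 0°
rotate link 1 by -26°: θ ← 0° -26° = -26°
rotate link 1 by +38°: θ ← -26° +38° = 12°
rotate link 1 by +90°: θ ← 12° +90° = 102°
rotate link 1 by -54°: θ ← 102° -54° = 48°
rotate link 1 by -77°: θ ← 48° -77° = -29°
rotate link 1 by +57°: θ ← -29° +57° = 28°
crank pin P = (r cos θ, r sin θ) = (27.371375, 14.553618)
h = r sin θ − e = 14.553618 − 13 = 1.553618
x = r cos θ + √(L² − h²) = 27.371375 + 147.991845 = 175.363221

175.3632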